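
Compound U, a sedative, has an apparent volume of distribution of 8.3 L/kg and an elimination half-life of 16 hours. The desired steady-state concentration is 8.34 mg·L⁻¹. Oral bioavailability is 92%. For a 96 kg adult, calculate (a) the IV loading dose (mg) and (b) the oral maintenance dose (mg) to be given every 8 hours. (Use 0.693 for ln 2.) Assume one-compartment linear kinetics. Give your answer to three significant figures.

Total Vd = 8.3 × 96 = 796.8 L
LD = Vd × C = 796.8 × 8.34 = 6645 mg
CL = 0.693 × Vd / t½ = 0.693 × 796.8 / 16 = 34.51 L/h
D = CL × Css × τ / F = 34.51 × 8.34 × 8 / 0.92 = 2503 mg

(a) 6650 mg; (b) 2500 mg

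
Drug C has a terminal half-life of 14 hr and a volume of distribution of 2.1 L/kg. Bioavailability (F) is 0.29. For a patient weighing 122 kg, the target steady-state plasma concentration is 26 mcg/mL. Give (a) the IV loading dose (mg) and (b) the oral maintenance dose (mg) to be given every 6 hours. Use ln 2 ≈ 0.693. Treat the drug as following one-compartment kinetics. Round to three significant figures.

Total Vd = 2.1 × 122 = 256.2 L
LD = Vd × C = 256.2 × 26 = 6661 mg
CL = 0.693 × Vd / t½ = 0.693 × 256.2 / 14 = 12.68 L/h
D = CL × Css × τ / F = 12.68 × 26 × 6 / 0.29 = 6821 mg

(a) 6660 mg; (b) 6820 mg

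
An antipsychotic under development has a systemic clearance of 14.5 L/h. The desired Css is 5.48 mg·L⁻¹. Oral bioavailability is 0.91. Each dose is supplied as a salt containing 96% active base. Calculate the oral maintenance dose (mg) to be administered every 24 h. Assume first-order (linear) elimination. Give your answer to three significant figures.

2180 mg

D = CL × Css × τ / F / S = 14.50 × 5.48 × 24 / 0.91 / 0.96 = 2183 mg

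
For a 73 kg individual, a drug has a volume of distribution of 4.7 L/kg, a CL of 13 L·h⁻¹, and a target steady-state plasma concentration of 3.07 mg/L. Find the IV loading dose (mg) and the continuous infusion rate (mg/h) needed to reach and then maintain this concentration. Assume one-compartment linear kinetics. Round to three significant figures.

Total Vd = 4.7 × 73 = 343.1 L
Loading dose = Vd × C = 343.1 × 3.07 = 1053 mg
Infusion rate = 13.00 L/h × 3.07 mg/L = 39.91 mg/h

(a) 1050 mg; (b) 39.9 mg/h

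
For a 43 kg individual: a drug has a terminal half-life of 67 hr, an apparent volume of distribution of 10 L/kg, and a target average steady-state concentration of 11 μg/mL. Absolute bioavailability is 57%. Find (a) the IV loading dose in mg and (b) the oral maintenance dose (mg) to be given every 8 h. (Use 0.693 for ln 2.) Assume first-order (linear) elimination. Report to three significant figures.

(a) 4730 mg; (b) 687 mg

Vd = 10 L/kg × 43 kg = 430.0 L
LD = Vd × C = 430.0 × 11 = 4730 mg
CL = 0.693 × Vd / t½ = 0.693 × 430.0 / 67 = 4.448 L/h
D = CL × Css × τ / F = 4.448 × 11 × 8 / 0.57 = 686.7 mg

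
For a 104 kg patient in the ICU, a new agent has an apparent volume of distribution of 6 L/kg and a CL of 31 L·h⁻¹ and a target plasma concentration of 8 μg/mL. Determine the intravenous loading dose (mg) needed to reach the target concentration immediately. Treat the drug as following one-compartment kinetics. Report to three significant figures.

Total Vd = 6 × 104 = 624.0 L
The loading dose fills Vd to the target concentration; clearance is irrelevant here.
LD = Vd × C = 624.0 × 8.000 = 4992 mg

4990 mg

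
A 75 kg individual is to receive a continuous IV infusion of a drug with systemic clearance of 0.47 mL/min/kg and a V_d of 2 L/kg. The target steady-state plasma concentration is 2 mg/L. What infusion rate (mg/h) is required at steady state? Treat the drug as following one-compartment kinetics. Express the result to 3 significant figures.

4.23 mg/h

CL = 0.47 mL/min/kg × 75 kg = 35.25 mL/min = 35.25 × 60/1000 = 2.115 L/h
R₀ = 2.115 × 2 = 4.230 mg/h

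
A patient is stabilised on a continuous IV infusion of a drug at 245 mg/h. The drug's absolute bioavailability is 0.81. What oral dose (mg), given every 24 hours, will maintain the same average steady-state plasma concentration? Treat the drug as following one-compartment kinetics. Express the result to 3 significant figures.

7260 mg

To maintain the same Css, the systemic dosing rate must be unchanged: F·D/τ = infusion rate.
D = rate × τ / F = 245 × 24 / 0.81 = 7259 mg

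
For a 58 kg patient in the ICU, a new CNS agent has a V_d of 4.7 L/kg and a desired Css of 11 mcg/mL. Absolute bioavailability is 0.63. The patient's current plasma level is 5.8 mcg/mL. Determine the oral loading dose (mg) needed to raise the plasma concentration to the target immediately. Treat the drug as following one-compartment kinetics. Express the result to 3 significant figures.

Total Vd = 4.7 × 58 = 272.6 L
The loading dose fills Vd to the target concentration.
Concentration deficit ΔC = 11 − 5.8 = 5.200 mg/L
LD = Vd × ΔC / F = 272.6 × 5.200 / 0.63 = 2250 mg

2250 mg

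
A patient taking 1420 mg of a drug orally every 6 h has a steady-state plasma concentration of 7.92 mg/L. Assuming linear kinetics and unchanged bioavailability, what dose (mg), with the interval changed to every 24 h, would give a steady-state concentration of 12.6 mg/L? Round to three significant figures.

9040 mg

With linear kinetics, Css is proportional to dose rate (D/τ) at fixed clearance.
D₂ = D₁ × (Css,target / Css,current) × (τ₂/τ₁) = 1420 × (12.6/7.92) × (24/6) = 9036 mg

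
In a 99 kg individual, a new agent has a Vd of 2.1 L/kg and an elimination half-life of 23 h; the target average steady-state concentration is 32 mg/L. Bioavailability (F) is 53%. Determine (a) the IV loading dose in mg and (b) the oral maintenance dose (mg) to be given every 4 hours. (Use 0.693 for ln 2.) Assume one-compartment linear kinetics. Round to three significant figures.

Vd = 2.1 L/kg × 99 kg = 207.9 L
LD = Vd × C = 207.9 × 32 = 6653 mg
CL = 0.693 × Vd / t½ = 0.693 × 207.9 / 23 = 6.264 L/h
D = CL × Css × τ / F = 6.264 × 32 × 4 / 0.53 = 1513 mg

(a) 6650 mg; (b) 1510 mg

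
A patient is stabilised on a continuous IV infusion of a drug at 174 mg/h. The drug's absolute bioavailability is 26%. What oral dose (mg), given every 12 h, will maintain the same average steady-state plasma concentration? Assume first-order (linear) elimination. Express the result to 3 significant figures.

To maintain the same Css, the systemic dosing rate must be unchanged: F·D/τ = infusion rate.
D = rate × τ / F = 174 × 12 / 0.26 = 8031 mg

8030 mg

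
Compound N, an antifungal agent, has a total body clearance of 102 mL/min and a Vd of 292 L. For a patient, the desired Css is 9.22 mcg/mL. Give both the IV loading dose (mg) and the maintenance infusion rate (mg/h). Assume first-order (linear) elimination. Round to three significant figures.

(a) 2690 mg; (b) 56.4 mg/h

Loading: fill Vd to C_target → 292.0 L × 9.22 mg/L = 2692 mg
Convert clearance: 102 mL/min × 60 min/h ÷ 1000 mL/L = 6.120 L/h
Maintenance: replace elimination → rate = CL × Css = 6.120 × 9.22 = 56.43 mg/h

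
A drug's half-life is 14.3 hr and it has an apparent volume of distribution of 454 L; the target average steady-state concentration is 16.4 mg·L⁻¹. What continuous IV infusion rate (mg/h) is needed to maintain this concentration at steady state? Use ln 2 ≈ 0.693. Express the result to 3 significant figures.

361 mg/h

k = 0.693/14.3 = 0.04846 h⁻¹, so CL = k·Vd = 0.04846 × 454.0 = 22.00 L/h
Infusion rate = CL × Css = 22.00 × 16.4 = 360.8 mg/h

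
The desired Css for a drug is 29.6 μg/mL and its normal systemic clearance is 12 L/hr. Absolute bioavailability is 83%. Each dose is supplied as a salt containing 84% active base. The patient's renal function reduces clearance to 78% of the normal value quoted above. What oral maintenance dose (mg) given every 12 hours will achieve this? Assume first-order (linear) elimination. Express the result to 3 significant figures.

4770 mg

Patient clearance = 0.78 × 12.00 = 9.360 L/h
D = CL × Css × τ / F / S = 9.360 × 29.6 × 12 / 0.83 / 0.84 = 4769 mg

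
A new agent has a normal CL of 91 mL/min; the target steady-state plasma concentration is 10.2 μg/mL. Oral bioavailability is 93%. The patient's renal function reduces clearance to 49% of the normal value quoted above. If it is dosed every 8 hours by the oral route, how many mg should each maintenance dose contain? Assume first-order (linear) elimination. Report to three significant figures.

235 mg

CL = 91 mL/min × 60/1000 = 5.460 L/h
Patient clearance = 0.49 × 5.460 = 2.675 L/h
D = CL × Css × τ / F = 2.675 × 10.2 × 8 / 0.93 = 234.7 mg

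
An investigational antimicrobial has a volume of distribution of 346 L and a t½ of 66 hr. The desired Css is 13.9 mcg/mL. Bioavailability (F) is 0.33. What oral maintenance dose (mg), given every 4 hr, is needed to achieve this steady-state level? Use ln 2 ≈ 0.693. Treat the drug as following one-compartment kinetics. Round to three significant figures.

CL = ln 2 · Vd / t½ = 0.693 × 346.0 / 66 = 3.633 L/h
D = CL × Css × τ / F = 3.633 × 13.9 × 4 / 0.33 = 612.1 mg

612 mg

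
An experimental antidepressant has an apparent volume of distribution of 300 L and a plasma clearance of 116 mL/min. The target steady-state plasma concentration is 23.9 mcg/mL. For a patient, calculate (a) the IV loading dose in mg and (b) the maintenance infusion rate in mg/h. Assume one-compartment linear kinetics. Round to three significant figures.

(a) 7170 mg; (b) 166 mg/h

LD = Vd · C_target = 300.0 × 23.9 = 7170 mg
CL = 116 mL/min × 60/1000 = 6.960 L/h
Infusion rate = 6.960 L/h × 23.9 mg/L = 166.3 mg/h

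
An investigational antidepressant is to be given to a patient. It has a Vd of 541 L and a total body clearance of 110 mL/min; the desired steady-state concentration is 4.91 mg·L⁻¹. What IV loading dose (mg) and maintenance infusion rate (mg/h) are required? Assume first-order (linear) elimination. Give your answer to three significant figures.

(a) 2660 mg; (b) 32.4 mg/h

Loading: fill Vd to C_target → 541.0 L × 4.91 mg/L = 2656 mg
CL = 110 mL/min × 60/1000 = 6.600 L/h
Maintenance infusion rate = CL × Css = 6.600 × 4.91 = 32.41 mg/h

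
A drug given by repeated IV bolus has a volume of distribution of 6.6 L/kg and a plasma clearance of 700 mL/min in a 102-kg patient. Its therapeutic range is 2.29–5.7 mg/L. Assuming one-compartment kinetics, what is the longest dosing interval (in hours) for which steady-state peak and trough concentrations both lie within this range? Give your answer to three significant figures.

14.6 h

Vd = 6.6 L/kg × 102 kg = 673.2 L
CL = 700 mL/min × 60/1000 = 42.00 L/h
k = CL / Vd = 42.00 / 673.2 = 0.06239 h⁻¹
Between IV bolus doses, concentration decays as C = C₀·e^(−kτ), so C_peak/C_trough = e^(kτ).
τ_max = ln(C_peak/C_trough) / k = ln(5.7/2.29) / 0.06239 = 0.9119 / 0.06239 = 14.62 h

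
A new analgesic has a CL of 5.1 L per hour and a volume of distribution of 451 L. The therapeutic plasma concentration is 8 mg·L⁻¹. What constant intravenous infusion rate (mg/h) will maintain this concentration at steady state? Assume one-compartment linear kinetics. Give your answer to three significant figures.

R₀ = 5.100 × 8 = 40.80 mg/h

40.8 mg/h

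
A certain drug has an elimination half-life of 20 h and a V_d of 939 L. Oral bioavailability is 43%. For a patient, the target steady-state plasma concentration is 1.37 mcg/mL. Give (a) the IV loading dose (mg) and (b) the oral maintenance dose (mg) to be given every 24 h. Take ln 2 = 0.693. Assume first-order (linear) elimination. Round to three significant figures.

LD = Vd × C = 939.0 × 1.37 = 1286 mg
CL = 0.693 × Vd / t½ = 0.693 × 939.0 / 20 = 32.54 L/h
D = CL × Css × τ / F = 32.54 × 1.37 × 24 / 0.43 = 2488 mg

(a) 1290 mg; (b) 2490 mg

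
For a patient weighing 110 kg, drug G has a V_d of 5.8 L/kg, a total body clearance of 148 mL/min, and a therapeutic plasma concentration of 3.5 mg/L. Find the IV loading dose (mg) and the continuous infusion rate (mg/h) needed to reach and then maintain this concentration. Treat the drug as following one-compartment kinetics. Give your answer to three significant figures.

(a) 2230 mg; (b) 31.1 mg/h

Vd(total) = 110 kg × 5.8 L/kg = 638.0 L
Loading: fill Vd to C_target → 638.0 L × 3.5 mg/L = 2233 mg
CL = 148 mL/min × 60/1000 = 8.880 L/h
Maintenance infusion rate = CL × Css = 8.880 × 3.5 = 31.08 mg/h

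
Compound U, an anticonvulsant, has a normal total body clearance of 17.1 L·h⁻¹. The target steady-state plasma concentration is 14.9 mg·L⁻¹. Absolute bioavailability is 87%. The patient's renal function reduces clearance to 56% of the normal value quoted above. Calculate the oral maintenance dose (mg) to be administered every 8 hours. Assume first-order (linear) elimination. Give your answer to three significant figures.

1310 mg

Patient clearance = 0.56 × 17.10 = 9.576 L/h
D = CL × Css × τ / F = 9.576 × 14.9 × 8 / 0.87 = 1312 mg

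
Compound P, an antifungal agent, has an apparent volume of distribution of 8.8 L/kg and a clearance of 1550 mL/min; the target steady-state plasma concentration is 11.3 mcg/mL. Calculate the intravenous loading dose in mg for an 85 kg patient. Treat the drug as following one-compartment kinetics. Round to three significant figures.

8450 mg

Total Vd = 8.8 × 85 = 748.0 L
LD = Vd × C = 748.0 × 11.30 = 8452 mg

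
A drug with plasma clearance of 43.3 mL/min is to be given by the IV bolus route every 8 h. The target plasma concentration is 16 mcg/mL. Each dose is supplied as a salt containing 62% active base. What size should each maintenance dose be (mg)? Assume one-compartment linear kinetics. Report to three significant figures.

CL = 43.3 mL/min = 43.3 × 0.06 = 2.598 L/h
At steady state, dose per interval replaces the amount cleared in that interval: S·D/τ = CL·Css.
D = CL × Css × τ / S = 2.598 × 16 × 8 / 0.62 = 536.4 mg

536 mg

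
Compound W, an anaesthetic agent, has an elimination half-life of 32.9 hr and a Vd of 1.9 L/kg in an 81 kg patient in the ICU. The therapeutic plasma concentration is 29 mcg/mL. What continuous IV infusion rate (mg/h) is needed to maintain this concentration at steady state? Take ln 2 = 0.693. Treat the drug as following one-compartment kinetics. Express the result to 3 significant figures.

Vd = 1.9 L/kg × 81 kg = 153.9 L
k = 0.693/32.9 = 0.02106 h⁻¹, so CL = k·Vd = 0.02106 × 153.9 = 3.241 L/h
Infusion rate = CL × Css = 3.241 × 29 = 93.99 mg/h

94.0 mg/h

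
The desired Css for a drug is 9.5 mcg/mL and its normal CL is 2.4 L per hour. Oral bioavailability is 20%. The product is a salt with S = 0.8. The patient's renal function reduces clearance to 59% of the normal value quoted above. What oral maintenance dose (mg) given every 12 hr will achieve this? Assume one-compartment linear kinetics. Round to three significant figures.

Patient clearance = 0.59 × 2.400 = 1.416 L/h
D = CL × Css × τ / F / S = 1.416 × 9.5 × 12 / 0.2 / 0.8 = 1009 mg

1010 mg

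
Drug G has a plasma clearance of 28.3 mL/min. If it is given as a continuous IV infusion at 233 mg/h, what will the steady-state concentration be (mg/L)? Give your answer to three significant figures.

137 mg/L

Convert clearance: 28.3 mL/min × 60 min/h ÷ 1000 mL/L = 1.698 L/h
Css = rate / CL = 233 / 1.698 = 137.2 mg/L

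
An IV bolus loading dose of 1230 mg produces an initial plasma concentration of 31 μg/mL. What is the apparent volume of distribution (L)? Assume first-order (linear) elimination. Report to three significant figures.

39.7 L

Immediately after an IV bolus, C₀ = Dose / Vd, so Vd = Dose / C₀.
Vd = 1230 / 31 = 39.68 L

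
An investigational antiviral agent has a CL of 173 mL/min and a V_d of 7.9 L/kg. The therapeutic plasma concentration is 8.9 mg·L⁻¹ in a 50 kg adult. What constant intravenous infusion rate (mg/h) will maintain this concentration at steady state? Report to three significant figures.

92.4 mg/h

CL = 173 mL/min = 173 × 0.06 = 10.38 L/h
Vd does not affect the maintenance rate; only clearance governs steady-state input.
Infusion rate = CL · Css = 10.38 L/h × 8.9 mg/L = 92.38 mg/h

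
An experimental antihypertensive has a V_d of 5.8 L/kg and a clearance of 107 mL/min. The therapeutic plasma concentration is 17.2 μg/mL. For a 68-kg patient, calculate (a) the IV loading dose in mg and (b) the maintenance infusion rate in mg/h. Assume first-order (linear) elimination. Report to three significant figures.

(a) 6780 mg; (b) 110 mg/h

Vd(total) = 68 kg × 5.8 L/kg = 394.4 L
Loading dose = Vd × C = 394.4 × 17.2 = 6784 mg
Convert clearance: 107 mL/min × 60 min/h ÷ 1000 mL/L = 6.420 L/h
Maintenance infusion rate = CL × Css = 6.420 × 17.2 = 110.4 mg/h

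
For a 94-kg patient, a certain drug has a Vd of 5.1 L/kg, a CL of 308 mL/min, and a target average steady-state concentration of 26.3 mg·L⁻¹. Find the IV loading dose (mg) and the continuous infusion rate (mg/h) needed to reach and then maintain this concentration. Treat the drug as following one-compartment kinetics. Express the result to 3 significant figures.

(a) 12600 mg; (b) 486 mg/h

Total Vd = 5.1 × 94 = 479.4 L
LD = Vd · C_target = 479.4 × 26.3 = 12610 mg
CL = 308 mL/min = 308 × 0.06 = 18.48 L/h
Infusion rate = 18.48 L/h × 26.3 mg/L = 486.0 mg/h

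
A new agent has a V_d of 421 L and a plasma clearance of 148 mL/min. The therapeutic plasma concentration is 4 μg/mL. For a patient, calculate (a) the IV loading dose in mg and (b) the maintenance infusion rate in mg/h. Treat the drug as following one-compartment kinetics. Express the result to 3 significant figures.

Loading: fill Vd to C_target → 421.0 L × 4 mg/L = 1684 mg
Convert clearance: 148 mL/min × 60 min/h ÷ 1000 mL/L = 8.880 L/h
Infusion rate = 8.880 L/h × 4 mg/L = 35.52 mg/h

(a) 1680 mg; (b) 35.5 mg/h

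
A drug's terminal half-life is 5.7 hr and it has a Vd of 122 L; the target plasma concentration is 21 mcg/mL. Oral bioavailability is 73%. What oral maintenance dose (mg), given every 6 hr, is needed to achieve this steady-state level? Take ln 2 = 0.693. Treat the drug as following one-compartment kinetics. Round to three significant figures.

CL = 0.693 × Vd / t½ = 0.693 × 122.0 / 5.7 = 14.83 L/h
D = CL × Css × τ / F = 14.83 × 21 × 6 / 0.73 = 2560 mg

2560 mg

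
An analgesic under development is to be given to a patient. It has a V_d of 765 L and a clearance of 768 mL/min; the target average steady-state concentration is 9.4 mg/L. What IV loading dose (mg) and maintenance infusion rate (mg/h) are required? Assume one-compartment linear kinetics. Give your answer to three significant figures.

(a) 7190 mg; (b) 433 mg/h

LD = Vd · C_target = 765.0 × 9.4 = 7191 mg
CL = 768 mL/min × 60/1000 = 46.08 L/h
Maintenance: replace elimination → rate = CL × Css = 46.08 × 9.4 = 433.2 mg/h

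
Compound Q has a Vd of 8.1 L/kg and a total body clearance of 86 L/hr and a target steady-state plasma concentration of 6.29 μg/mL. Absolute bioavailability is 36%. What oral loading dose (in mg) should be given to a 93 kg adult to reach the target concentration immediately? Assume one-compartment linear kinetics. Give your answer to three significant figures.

13200 mg

Vd(total) = 93 kg × 8.1 L/kg = 753.3 L
LD = Vd × C / F = 753.3 × 6.290 / 0.36 = 13160 mg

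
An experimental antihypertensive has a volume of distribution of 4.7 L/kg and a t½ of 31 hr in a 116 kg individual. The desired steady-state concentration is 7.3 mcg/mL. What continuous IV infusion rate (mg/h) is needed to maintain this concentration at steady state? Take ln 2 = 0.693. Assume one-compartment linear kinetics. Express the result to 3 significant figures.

Total Vd = 4.7 × 116 = 545.2 L
CL = 0.693 × Vd / t½ = 0.693 × 545.2 / 31 = 12.19 L/h
Infusion rate = CL × Css = 12.19 × 7.3 = 88.99 mg/h

89.0 mg/h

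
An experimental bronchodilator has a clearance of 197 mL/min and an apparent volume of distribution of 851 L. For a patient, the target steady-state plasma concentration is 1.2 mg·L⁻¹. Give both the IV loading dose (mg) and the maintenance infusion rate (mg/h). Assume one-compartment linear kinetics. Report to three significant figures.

(a) 1020 mg; (b) 14.2 mg/h

Loading: fill Vd to C_target → 851.0 L × 1.2 mg/L = 1021 mg
CL = 197 mL/min = 197 × 0.06 = 11.82 L/h
Maintenance infusion rate = CL × Css = 11.82 × 1.2 = 14.18 mg/h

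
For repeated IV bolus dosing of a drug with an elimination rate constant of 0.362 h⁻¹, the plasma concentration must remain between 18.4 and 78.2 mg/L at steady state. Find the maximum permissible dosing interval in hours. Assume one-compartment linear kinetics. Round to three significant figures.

4.00 h

Between IV bolus doses, concentration decays as C = C₀·e^(−kτ), so C_peak/C_trough = e^(kτ).
τ_max = ln(C_peak/C_trough) / k = ln(78.2/18.4) / 0.3620 = 1.447 / 0.3620 = 3.997 h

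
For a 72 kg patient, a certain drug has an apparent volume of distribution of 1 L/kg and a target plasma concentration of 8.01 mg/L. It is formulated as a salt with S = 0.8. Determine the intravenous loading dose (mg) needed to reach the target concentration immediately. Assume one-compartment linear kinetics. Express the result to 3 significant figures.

721 mg

Total Vd = 1 × 72 = 72.00 L
LD = Vd × C / S = 72.00 × 8.010 / 0.8 = 720.9 mg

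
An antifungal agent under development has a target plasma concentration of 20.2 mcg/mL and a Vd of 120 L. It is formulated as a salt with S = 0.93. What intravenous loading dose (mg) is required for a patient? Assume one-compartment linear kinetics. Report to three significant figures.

2610 mg

The loading dose fills Vd to the target concentration.
LD = Vd × C / S = 120.0 × 20.20 / 0.93 = 2606 mg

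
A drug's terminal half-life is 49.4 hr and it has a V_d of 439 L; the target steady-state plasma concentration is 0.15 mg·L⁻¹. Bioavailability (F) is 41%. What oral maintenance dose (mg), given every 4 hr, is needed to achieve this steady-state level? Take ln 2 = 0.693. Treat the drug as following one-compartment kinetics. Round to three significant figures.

9.01 mg

CL = 0.693 × Vd / t½ = 0.693 × 439.0 / 49.4 = 6.158 L/h
D = CL × Css × τ / F = 6.158 × 0.15 × 4 / 0.41 = 9.012 mg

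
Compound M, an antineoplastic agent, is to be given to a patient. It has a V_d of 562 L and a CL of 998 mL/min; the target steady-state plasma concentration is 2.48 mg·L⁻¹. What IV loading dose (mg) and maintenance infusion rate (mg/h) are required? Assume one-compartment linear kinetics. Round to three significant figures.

(a) 1390 mg; (b) 149 mg/h

LD = Vd · C_target = 562.0 × 2.48 = 1394 mg
CL = 998 mL/min × 60/1000 = 59.88 L/h
Maintenance: replace elimination → rate = CL × Css = 59.88 × 2.48 = 148.5 mg/h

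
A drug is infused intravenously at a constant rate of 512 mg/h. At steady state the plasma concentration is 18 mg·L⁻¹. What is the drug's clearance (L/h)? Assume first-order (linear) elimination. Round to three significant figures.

28.4 L/h

At steady state, infusion rate = CL × Css, so CL = rate / Css.
CL = 512 / 18 = 28.44 L/h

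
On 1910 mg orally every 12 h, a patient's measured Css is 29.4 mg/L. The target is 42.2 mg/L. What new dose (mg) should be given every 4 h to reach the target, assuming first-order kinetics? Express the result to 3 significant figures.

914 mg

For first-order elimination, Css ∝ F·D/(CL·τ); F and CL are unchanged, so Css ∝ D/τ.
D₂ = D₁ × (Css,target / Css,current) × (τ₂/τ₁) = 1910 × (42.2/29.4) × (4/12) = 913.9 mg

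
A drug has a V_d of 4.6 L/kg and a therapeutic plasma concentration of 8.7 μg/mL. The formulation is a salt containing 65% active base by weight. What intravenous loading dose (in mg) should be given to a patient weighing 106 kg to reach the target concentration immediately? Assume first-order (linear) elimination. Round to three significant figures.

Vd(total) = 106 kg × 4.6 L/kg = 487.6 L
The loading dose fills Vd to the target concentration.
LD = Vd × C / S = 487.6 × 8.700 / 0.65 = 6526 mg

6530 mg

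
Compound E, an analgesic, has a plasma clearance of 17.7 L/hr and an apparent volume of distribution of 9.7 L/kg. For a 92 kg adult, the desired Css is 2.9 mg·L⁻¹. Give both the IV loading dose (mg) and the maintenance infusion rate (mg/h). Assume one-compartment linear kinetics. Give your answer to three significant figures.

(a) 2590 mg; (b) 51.3 mg/h

Total Vd = 9.7 × 92 = 892.4 L
LD = Vd · C_target = 892.4 × 2.9 = 2588 mg
Maintenance infusion rate = CL × Css = 17.70 × 2.9 = 51.33 mg/h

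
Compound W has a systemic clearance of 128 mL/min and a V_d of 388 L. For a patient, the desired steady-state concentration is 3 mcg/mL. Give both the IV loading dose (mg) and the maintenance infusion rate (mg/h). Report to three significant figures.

(a) 1160 mg; (b) 23.0 mg/h

Loading dose = Vd × C = 388.0 × 3 = 1164 mg
Convert clearance: 128 mL/min × 60 min/h ÷ 1000 mL/L = 7.680 L/h
Infusion rate = 7.680 L/h × 3 mg/L = 23.04 mg/h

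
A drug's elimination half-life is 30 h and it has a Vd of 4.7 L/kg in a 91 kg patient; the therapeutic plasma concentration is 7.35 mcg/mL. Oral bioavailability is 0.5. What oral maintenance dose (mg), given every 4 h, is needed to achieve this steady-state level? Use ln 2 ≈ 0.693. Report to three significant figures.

Vd = 4.7 L/kg × 91 kg = 427.7 L
CL = ln 2 · Vd / t½ = 0.693 × 427.7 / 30 = 9.880 L/h
D = CL × Css × τ / F = 9.880 × 7.35 × 4 / 0.5 = 580.9 mg

581 mg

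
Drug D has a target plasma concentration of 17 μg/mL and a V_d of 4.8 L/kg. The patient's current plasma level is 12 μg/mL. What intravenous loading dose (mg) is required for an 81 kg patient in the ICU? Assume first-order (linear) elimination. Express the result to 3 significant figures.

1940 mg

Total Vd = 4.8 × 81 = 388.8 L
The loading dose fills Vd to the target concentration.
Concentration deficit ΔC = 17 − 12 = 5.000 mg/L
LD = Vd × ΔC = 388.8 × 5.000 = 1944 mg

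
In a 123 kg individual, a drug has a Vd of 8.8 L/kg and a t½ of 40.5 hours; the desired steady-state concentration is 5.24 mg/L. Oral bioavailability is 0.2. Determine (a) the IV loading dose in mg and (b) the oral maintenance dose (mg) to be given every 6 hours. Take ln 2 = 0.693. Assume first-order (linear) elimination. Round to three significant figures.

Vd(total) = 123 kg × 8.8 L/kg = 1082 L
LD = Vd × C = 1082 × 5.24 = 5670 mg
CL = 0.693 × Vd / t½ = 0.693 × 1082 / 40.5 = 18.51 L/h
D = CL × Css × τ / F = 18.51 × 5.24 × 6 / 0.2 = 2910 mg

(a) 5670 mg; (b) 2910 mg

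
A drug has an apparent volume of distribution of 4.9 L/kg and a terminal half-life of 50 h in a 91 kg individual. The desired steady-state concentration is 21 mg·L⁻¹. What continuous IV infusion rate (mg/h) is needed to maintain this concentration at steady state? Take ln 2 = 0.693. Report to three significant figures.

130 mg/h

Vd = 4.9 L/kg × 91 kg = 445.9 L
CL = ln 2 · Vd / t½ = 0.693 × 445.9 / 50 = 6.180 L/h
Infusion rate = CL × Css = 6.180 × 21 = 129.8 mg/h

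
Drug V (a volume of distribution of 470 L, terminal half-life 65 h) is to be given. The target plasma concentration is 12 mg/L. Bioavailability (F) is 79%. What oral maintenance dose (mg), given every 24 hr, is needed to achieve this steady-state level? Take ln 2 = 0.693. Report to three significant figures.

k = 0.693/65 = 0.01066 h⁻¹, so CL = k·Vd = 0.01066 × 470.0 = 5.010 L/h
D = CL × Css × τ / F = 5.010 × 12 × 24 / 0.79 = 1826 mg

1830 mg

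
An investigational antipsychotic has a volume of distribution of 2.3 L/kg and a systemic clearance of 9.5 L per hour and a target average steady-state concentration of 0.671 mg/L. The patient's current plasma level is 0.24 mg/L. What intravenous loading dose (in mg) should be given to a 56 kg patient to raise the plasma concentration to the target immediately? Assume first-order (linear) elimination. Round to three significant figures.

55.5 mg

Vd(total) = 56 kg × 2.3 L/kg = 128.8 L
Concentration deficit ΔC = 0.671 − 0.24 = 0.4310 mg/L
LD = Vd × ΔC = 128.8 × 0.4310 = 55.51 mg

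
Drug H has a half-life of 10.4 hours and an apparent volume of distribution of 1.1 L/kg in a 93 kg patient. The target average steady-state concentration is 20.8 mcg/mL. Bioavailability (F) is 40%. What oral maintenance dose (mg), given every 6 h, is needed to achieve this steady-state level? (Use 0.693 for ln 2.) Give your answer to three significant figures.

Vd = 1.1 L/kg × 93 kg = 102.3 L
CL = ln 2 · Vd / t½ = 0.693 × 102.3 / 10.4 = 6.817 L/h
D = CL × Css × τ / F = 6.817 × 20.8 × 6 / 0.4 = 2127 mg

2130 mg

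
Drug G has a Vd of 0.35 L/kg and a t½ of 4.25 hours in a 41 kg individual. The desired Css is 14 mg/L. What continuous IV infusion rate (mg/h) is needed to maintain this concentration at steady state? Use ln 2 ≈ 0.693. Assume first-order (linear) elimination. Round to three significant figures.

Vd(total) = 41 kg × 0.35 L/kg = 14.35 L
CL = ln 2 · Vd / t½ = 0.693 × 14.35 / 4.25 = 2.340 L/h
Infusion rate = CL × Css = 2.340 × 14 = 32.76 mg/h

32.8 mg/h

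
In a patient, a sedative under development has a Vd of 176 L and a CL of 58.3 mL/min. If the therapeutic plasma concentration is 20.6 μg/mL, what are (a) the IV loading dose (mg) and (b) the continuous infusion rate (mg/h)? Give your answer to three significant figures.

(a) 3630 mg; (b) 72.1 mg/h

Loading: fill Vd to C_target → 176.0 L × 20.6 mg/L = 3626 mg
CL = 58.3 mL/min × 60/1000 = 3.498 L/h
Infusion rate = 3.498 L/h × 20.6 mg/L = 72.06 mg/h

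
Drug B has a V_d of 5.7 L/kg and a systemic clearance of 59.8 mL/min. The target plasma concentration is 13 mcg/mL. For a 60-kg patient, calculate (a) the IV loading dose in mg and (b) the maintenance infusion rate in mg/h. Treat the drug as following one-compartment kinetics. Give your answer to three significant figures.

Total Vd = 5.7 × 60 = 342.0 L
Loading: fill Vd to C_target → 342.0 L × 13 mg/L = 4446 mg
CL = 59.8 mL/min = 59.8 × 0.06 = 3.588 L/h
Infusion rate = 3.588 L/h × 13 mg/L = 46.64 mg/h

(a) 4450 mg; (b) 46.6 mg/h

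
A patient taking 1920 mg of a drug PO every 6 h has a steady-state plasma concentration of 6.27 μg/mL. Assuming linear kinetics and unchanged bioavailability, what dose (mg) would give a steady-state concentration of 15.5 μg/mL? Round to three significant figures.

For first-order elimination, Css ∝ F·D/(CL·τ); F and CL are unchanged, so Css ∝ D/τ.
D₂ = D₁ × (Css,target / Css,current) = 1920 × 15.5/6.27 = 4746 mg

4750 mg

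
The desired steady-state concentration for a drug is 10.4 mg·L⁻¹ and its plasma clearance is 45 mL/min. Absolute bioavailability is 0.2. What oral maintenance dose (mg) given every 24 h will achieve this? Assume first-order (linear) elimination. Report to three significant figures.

Convert clearance: 45 mL/min × 60 min/h ÷ 1000 mL/L = 2.700 L/h
D = CL × Css × τ / F = 2.700 × 10.4 × 24 / 0.2 = 3370 mg

3370 mg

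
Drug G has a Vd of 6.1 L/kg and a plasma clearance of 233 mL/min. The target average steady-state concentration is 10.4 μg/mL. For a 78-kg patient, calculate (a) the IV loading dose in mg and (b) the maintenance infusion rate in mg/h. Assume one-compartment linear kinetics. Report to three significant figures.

Total Vd = 6.1 × 78 = 475.8 L
Loading dose = Vd × C = 475.8 × 10.4 = 4948 mg
CL = 233 mL/min = 233 × 0.06 = 13.98 L/h
Infusion rate = 13.98 L/h × 10.4 mg/L = 145.4 mg/h

(a) 4950 mg; (b) 145 mg/h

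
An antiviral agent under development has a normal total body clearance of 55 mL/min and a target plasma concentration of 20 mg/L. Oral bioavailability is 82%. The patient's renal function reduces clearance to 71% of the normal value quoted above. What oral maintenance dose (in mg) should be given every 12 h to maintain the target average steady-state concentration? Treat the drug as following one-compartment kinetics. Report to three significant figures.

Convert clearance: 55 mL/min × 60 min/h ÷ 1000 mL/L = 3.300 L/h
Patient clearance = 0.71 × 3.300 = 2.343 L/h
At steady state, dose per interval replaces the amount cleared in that interval: F·D/τ = CL·Css.
D = CL × Css × τ / F = 2.343 × 20 × 12 / 0.82 = 685.8 mg

686 mg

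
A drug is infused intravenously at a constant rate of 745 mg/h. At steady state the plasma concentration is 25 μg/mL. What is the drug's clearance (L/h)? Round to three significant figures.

At steady state, infusion rate = CL × Css, so CL = rate / Css.
CL = 745 / 25 = 29.80 L/h

29.8 L/h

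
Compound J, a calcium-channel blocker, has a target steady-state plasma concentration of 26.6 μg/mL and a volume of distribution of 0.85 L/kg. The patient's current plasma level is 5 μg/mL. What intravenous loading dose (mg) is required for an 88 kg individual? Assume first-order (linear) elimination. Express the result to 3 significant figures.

1620 mg

Vd = 0.85 L/kg × 88 kg = 74.80 L
Concentration deficit ΔC = 26.6 − 5 = 21.60 mg/L
LD = Vd × ΔC = 74.80 × 21.60 = 1616 mg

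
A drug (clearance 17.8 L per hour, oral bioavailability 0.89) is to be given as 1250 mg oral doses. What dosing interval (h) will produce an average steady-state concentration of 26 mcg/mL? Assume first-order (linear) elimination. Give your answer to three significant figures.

2.40 h

F·D/τ = CL·Css → τ = F·D / (CL·Css).
τ = 0.89 × 1250 / (17.8 × 26) = 2.404 h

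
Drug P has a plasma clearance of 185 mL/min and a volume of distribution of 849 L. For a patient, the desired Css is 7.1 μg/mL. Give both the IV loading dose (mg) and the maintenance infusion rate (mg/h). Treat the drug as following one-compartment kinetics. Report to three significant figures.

LD = Vd · C_target = 849.0 × 7.1 = 6028 mg
Convert clearance: 185 mL/min × 60 min/h ÷ 1000 mL/L = 11.10 L/h
Maintenance: replace elimination → rate = CL × Css = 11.10 × 7.1 = 78.81 mg/h

(a) 6030 mg; (b) 78.8 mg/h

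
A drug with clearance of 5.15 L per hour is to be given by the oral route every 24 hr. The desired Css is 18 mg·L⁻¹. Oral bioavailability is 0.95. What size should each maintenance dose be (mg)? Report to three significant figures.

2340 mg

D = CL × Css × τ / F = 5.150 × 18 × 24 / 0.95 = 2342 mg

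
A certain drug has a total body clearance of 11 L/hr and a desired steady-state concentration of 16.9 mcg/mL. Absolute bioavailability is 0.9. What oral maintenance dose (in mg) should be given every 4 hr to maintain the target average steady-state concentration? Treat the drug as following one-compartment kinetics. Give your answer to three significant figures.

826 mg

At steady state, dose per interval replaces the amount cleared in that interval: F·D/τ = CL·Css.
D = CL × Css × τ / F = 11.00 × 16.9 × 4 / 0.9 = 826.2 mg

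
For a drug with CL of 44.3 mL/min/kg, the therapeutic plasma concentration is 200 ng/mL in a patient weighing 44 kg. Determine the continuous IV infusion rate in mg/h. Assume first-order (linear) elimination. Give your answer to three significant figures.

CL = 44.3 mL/min/kg × 44 kg = 1949 mL/min = 1949 × 60/1000 = 116.9 L/h
C = 200 ng/mL = 0.2000 mg/L
Rate = CL × Css = 116.9 × 0.2 = 23.38 mg/h

23.4 mg/h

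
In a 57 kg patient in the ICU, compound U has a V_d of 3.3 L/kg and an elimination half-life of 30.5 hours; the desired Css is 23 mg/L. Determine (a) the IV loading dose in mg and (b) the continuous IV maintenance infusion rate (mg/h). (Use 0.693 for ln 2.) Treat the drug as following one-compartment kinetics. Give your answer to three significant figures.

(a) 4330 mg; (b) 98.3 mg/h

Vd(total) = 57 kg × 3.3 L/kg = 188.1 L
LD = Vd × C = 188.1 × 23 = 4326 mg
CL = 0.693 × Vd / t½ = 0.693 × 188.1 / 30.5 = 4.274 L/h
Infusion rate = CL × Css = 4.274 × 23 = 98.30 mg/h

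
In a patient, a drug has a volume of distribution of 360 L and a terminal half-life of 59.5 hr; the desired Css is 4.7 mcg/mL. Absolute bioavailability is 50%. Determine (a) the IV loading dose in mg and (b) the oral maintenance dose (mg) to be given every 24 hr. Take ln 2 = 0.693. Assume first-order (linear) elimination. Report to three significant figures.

(a) 1690 mg; (b) 946 mg

LD = Vd × C = 360.0 × 4.7 = 1692 mg
CL = 0.693 × Vd / t½ = 0.693 × 360.0 / 59.5 = 4.193 L/h
D = CL × Css × τ / F = 4.193 × 4.7 × 24 / 0.5 = 945.9 mg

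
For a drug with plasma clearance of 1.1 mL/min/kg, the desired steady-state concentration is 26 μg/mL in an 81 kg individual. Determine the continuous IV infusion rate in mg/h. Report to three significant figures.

CL = 1.1 mL/min/kg × 81 kg = 89.10 mL/min = 89.10 × 60/1000 = 5.346 L/h
Infusion rate = CL · Css = 5.346 L/h × 26 mg/L = 139.0 mg/h

139 mg/h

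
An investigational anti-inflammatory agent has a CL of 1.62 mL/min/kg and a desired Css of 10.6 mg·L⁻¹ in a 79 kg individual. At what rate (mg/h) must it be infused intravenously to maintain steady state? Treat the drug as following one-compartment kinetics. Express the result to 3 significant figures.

CL = 1.62 mL/min/kg × 79 kg = 128.0 mL/min = 128.0 × 60/1000 = 7.680 L/h
At steady state, infusion rate equals elimination rate: rate in = CL × Css.
Rate = CL × Css = 7.680 × 10.6 = 81.41 mg/h

81.4 mg/h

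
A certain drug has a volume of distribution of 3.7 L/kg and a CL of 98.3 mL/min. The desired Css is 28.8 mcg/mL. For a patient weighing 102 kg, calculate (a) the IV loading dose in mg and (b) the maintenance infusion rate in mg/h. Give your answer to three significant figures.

(a) 10900 mg; (b) 170 mg/h

Total Vd = 3.7 × 102 = 377.4 L
LD = Vd · C_target = 377.4 × 28.8 = 10870 mg
CL = 98.3 mL/min × 60/1000 = 5.898 L/h
Maintenance: replace elimination → rate = CL × Css = 5.898 × 28.8 = 169.9 mg/h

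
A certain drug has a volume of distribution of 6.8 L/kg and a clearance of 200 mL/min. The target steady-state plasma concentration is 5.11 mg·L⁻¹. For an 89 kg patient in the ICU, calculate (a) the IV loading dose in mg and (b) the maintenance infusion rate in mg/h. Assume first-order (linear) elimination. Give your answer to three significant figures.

Vd(total) = 89 kg × 6.8 L/kg = 605.2 L
Loading dose = Vd × C = 605.2 × 5.11 = 3093 mg
Convert clearance: 200 mL/min × 60 min/h ÷ 1000 mL/L = 12.00 L/h
Maintenance: replace elimination → rate = CL × Css = 12.00 × 5.11 = 61.32 mg/h

(a) 3090 mg; (b) 61.3 mg/h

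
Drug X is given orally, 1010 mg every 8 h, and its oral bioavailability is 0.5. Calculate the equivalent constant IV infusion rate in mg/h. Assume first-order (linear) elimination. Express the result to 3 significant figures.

63.1 mg/h

Equivalent systemic input: infusion rate = F·D/τ.
Rate = 0.5 × 1010 / 8 = 63.13 mg/h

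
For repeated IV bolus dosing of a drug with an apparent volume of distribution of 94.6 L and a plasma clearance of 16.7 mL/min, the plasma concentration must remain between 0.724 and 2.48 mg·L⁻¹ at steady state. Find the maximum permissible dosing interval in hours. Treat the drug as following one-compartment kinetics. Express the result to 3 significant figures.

Convert clearance: 16.7 mL/min × 60 min/h ÷ 1000 mL/L = 1.002 L/h
k = CL / Vd = 1.002 / 94.60 = 0.01059 h⁻¹
Between IV bolus doses, concentration decays as C = C₀·e^(−kτ), so C_peak/C_trough = e^(kτ).
τ_max = ln(C_peak/C_trough) / k = ln(2.48/0.724) / 0.01059 = 1.231 / 0.01059 = 116.2 h

116 h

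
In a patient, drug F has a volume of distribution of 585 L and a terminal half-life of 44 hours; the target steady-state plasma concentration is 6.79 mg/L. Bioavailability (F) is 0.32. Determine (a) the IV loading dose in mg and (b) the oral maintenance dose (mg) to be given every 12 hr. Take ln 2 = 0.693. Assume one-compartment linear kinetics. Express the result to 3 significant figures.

(a) 3970 mg; (b) 2350 mg

LD = Vd × C = 585.0 × 6.79 = 3972 mg
CL = 0.693 × Vd / t½ = 0.693 × 585.0 / 44 = 9.214 L/h
D = CL × Css × τ / F = 9.214 × 6.79 × 12 / 0.32 = 2346 mg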